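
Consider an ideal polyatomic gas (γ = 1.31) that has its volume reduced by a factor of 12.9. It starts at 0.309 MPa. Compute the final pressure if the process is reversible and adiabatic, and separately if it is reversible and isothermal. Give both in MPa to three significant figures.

Isothermal: P₂ = P₁(V₁/V₂) = 0.309×12.9 = 3.986 MPa.
Adiabatic: P₂ = P₁(V₁/V₂)^γ = 0.309×12.9^(1.31) = 8.807 MPa.

adiabatic: 8.81 MPa; isothermal: 3.99 MPa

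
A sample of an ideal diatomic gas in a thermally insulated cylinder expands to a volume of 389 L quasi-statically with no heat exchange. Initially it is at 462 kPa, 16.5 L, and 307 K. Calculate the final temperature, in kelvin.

For a reversible adiabat TV^(γ−1) is constant, so T₂ = T₁ (V₁/V₂)^(γ−1).
γ = 7/5 for a diatomic ideal gas.
T₂ = 307 × (16.5/389)^(2/5) = 86.73 K.

T₂ ≈ 86.7 K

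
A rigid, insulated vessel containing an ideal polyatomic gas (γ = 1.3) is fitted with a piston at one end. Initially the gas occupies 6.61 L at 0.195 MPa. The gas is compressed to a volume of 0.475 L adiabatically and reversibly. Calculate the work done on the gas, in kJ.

W ≈ 5.17 kJ

P₂ = P₁(V₁/V₂)^γ = 0.195×(6.61/0.475)^(1.3) = 5.979 MPa.
For a reversible adiabat, W_by_gas = (P₁V₁ − P₂V₂)/(γ−1).
W_by = (195000×0.00661 − 5.979×10^6×0.000475) / (0.3) = -5170 J.
W_on_gas = −W_by = 5170 J.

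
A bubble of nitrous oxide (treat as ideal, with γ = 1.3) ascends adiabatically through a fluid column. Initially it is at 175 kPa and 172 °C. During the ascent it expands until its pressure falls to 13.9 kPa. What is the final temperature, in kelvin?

T₂ ≈ 248 K

Along an adiabat T P^((1−γ)/γ) is constant, so T₂ = T₁ (P₂/P₁)^((γ−1)/γ).
T₁ = 172 °C = 445.1 K.
T₂ = 445.1 × (13.9/175)^(0.231) = 248.1 K.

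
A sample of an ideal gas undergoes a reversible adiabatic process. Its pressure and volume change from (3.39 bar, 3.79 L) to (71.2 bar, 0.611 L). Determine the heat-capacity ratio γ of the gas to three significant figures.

γ ≈ 1.67

PV^γ = const ⇒ γ = ln(P₂/P₁) / ln(V₁/V₂).
γ = ln(71.2/3.39) / ln(3.79/0.611) = 1.668.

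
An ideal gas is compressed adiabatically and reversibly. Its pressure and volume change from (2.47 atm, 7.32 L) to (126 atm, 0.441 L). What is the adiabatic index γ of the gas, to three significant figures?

PV^γ = const ⇒ γ = ln(P₂/P₁) / ln(V₁/V₂).
γ = ln(126/2.47) / ln(7.32/0.441) = 1.4.

γ ≈ 1.40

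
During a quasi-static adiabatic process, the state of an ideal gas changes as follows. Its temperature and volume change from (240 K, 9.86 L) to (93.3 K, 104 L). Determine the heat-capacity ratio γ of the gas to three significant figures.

TV^(γ−1) = const ⇒ γ − 1 = ln(T₂/T₁) / ln(V₁/V₂).
γ = 1 + ln(93.3/240) / ln(9.86/104) = 1.401.

γ ≈ 1.40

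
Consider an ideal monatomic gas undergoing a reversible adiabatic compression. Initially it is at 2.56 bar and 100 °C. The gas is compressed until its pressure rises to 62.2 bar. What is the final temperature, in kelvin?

T₂ ≈ 1340 K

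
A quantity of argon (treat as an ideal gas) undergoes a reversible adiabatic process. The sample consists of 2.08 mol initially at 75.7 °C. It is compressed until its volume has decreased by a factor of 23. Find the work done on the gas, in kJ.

W ≈ 64.1 kJ

Adiabatic: T₁V₁^(γ−1) = T₂V₂^(γ−1) ⇒ T₂ = T₁ (V₁/V₂)^(γ−1).
γ = 5/3 for a monatomic ideal gas, so γ−1 = 2/3.
T₁ = 75.7 °C = 348.8 K.
T₂ = 348.8 × 23^(2/3) = 2821 K.
Q = 0, so ΔU = W_on_gas = nCᵥΔT with Cᵥ = R/(γ−1) = 12.47 J/(mol·K).
ΔU = 2.08 × 12.47 × (2821 − 348.8) = 64140 J.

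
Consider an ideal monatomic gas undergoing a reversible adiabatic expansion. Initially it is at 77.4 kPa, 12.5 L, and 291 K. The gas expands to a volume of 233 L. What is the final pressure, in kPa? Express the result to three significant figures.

P₂ ≈ 0.591 kPa

Since PV^γ is constant along a reversible adiabat, P₂ = P₁ (V₁/V₂)^γ.
γ = 5/3 for a monatomic ideal gas.
P₂ = 77.4 × (12.5/233)^(5/3) = 0.5907 kPa.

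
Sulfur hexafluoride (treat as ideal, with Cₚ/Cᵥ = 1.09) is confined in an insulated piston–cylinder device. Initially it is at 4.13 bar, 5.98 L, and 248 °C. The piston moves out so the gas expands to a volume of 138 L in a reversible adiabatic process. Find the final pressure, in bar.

P₂ ≈ 0.135 bar

Adiabatic: P₁V₁^γ = P₂V₂^γ ⇒ P₂ = P₁ (V₁/V₂)^γ.
P₂ = 4.13 × (5.98/138)^(1.09) = 0.1349 bar.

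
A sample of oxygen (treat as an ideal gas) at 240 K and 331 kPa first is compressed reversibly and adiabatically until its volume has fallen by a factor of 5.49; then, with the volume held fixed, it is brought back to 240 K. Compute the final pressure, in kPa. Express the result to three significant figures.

For a diatomic ideal gas γ = 7/5.
Adiabatic step (PV^γ = const): P₂ = 331×5.49^(7/5) = 3591 kPa; T₂ = 240×5.49^(2/5) = 474.3 K.
Isochoric: P₃ = P₂(T₃/T₂) = 3591 × (240/474.3) = 1817 kPa.

P₃ ≈ 1820 kPa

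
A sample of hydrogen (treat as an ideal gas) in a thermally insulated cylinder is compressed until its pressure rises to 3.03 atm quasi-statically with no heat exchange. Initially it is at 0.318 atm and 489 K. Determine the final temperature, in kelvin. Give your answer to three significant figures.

Adiabatic: T₂/T₁ = (P₂/P₁)^((γ−1)/γ).
For a diatomic ideal gas γ = 7/5, so (γ−1)/γ = 2/7.
T₂ = 489 × (3.03/0.318)^(2/7) = 931.2 K.

T₂ ≈ 931 K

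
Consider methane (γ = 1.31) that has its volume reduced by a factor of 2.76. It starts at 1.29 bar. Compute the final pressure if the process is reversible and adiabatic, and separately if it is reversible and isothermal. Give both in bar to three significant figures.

adiabatic: 4.88 bar; isothermal: 3.56 bar

Isothermal: P₂ = P₁(V₁/V₂) = 1.29×2.76 = 3.56 bar.
Adiabatic: P₂ = P₁(V₁/V₂)^γ = 1.29×2.76^(1.31) = 4.877 bar.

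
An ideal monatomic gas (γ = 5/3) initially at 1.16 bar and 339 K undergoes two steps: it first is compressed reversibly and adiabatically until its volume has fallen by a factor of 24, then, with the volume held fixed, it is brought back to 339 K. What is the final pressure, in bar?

P₃ ≈ 27.8 bar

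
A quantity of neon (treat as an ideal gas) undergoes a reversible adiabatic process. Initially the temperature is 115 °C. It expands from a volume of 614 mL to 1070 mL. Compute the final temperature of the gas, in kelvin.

T₂ ≈ 268 K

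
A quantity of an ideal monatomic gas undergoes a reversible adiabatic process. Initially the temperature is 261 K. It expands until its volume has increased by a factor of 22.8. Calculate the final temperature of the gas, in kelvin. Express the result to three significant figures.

Adiabatic: T₁V₁^(γ−1) = T₂V₂^(γ−1) ⇒ T₂ = T₁ (V₁/V₂)^(γ−1).
For a monatomic ideal gas γ = 5/3, so γ−1 = 2/3.
T₂ = 261 × (1/22.8)^(2/3) = 32.46 K.

T₂ ≈ 32.5 K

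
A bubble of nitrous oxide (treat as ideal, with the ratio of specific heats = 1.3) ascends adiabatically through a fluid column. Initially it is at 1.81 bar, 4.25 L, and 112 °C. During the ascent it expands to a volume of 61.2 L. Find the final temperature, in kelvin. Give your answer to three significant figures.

T₂ ≈ 173 K

Adiabatic: T₁V₁^(γ−1) = T₂V₂^(γ−1) ⇒ T₂ = T₁ (V₁/V₂)^(γ−1).
T₁ = 112 °C = 385.1 K.
T₂ = 385.1 × (4.25/61.2)^(0.3) = 173 K.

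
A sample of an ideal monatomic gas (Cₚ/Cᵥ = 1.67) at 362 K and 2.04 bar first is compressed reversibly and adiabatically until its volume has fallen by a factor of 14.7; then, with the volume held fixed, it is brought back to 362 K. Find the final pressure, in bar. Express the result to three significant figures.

P₃ ≈ 30.0 bar

Adiabatic step (PV^γ = const): P₂ = 2.04×14.7^(1.67) = 181.6 bar; T₂ = 362×14.7^(0.67) = 2192 K.
Isochoric: P₃ = P₂(T₃/T₂) = 181.6 × (362/2192) = 29.99 bar.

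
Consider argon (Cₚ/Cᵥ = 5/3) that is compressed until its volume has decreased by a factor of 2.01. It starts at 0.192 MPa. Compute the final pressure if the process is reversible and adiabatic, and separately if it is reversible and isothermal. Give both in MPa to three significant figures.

Isothermal: P₂ = P₁(V₁/V₂) = 0.192×2.01 = 0.3859 MPa.
Adiabatic: P₂ = P₁(V₁/V₂)^γ = 0.192×2.01^(5/3) = 0.6147 MPa.

adiabatic: 0.615 MPa; isothermal: 0.386 MPa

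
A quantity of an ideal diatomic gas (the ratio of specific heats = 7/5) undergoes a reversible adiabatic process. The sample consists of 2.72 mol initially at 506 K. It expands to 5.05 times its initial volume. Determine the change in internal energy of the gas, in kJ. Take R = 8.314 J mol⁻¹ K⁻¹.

ΔU ≈ -13.6 kJ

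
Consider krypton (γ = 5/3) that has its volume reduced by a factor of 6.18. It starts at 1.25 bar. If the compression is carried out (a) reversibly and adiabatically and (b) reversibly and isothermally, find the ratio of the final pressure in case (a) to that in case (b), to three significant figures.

Isothermal: P_b = P₁(V₁/V₂) = 1.25×6.18.
Adiabatic: P_a = P₁(V₁/V₂)^γ = 1.25×6.18^(5/3).
P_a/P_b = (V₁/V₂)^(γ−1) = 6.18^(2/3) = 3.368.

P_adiabatic / P_isothermal ≈ 3.37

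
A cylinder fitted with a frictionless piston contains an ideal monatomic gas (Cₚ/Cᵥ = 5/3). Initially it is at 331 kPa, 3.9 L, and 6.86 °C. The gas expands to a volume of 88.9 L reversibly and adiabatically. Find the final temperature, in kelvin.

T₂ ≈ 34.8 K

For a reversible adiabat TV^(γ−1) is constant, so T₂ = T₁ (V₁/V₂)^(γ−1).
T₁ = 6.86 °C = 280 K.
T₂ = 280 × (3.9/88.9)^(2/3) = 34.83 K.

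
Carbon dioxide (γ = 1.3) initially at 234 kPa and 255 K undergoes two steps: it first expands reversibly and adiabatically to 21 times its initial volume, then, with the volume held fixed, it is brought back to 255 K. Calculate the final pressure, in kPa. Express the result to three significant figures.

P₃ ≈ 11.1 kPa

Adiabatic step (PV^γ = const): P₂ = 234×(1/21)^(1.3) = 4.47 kPa; T₂ = 255×(1/21)^(0.3) = 102.3 K.
Isochoric: P₃ = P₂(T₃/T₂) = 4.47 × (255/102.3) = 11.14 kPa.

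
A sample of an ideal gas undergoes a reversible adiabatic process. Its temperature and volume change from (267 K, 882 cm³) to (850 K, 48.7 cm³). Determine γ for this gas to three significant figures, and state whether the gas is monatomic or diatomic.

γ ≈ 1.40; diatomic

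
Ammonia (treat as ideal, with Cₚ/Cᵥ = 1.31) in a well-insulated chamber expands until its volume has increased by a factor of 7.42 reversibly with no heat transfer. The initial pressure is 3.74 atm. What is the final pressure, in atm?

P₂ ≈ 0.271 atm

Adiabatic: P₁V₁^γ = P₂V₂^γ ⇒ P₂ = P₁ (V₁/V₂)^γ.
P₂ = 3.74 × (1/7.42)^(1.31) = 0.2708 atm.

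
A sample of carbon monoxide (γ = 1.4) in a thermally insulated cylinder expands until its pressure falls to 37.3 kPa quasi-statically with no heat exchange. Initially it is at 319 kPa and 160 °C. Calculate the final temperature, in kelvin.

T₂ ≈ 235 K

Adiabatic: T₂/T₁ = (P₂/P₁)^((γ−1)/γ).
T₁ = 160 °C = 433.1 K.
T₂ = 433.1 × (37.3/319)^(0.286) = 234.6 K.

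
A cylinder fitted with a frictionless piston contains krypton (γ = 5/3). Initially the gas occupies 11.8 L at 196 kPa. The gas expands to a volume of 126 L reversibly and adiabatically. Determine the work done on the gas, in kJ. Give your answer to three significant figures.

W ≈ -2.75 kJ

P₂ = P₁(V₁/V₂)^γ = 196×(11.8/126)^(5/3) = 3.785 kPa.
For a reversible adiabat, W_by_gas = (P₁V₁ − P₂V₂)/(γ−1).
W_by = (196000×0.0118 − 3785×0.126) / (2/3) = 2754 J.
W_on_gas = −W_by = -2754 J.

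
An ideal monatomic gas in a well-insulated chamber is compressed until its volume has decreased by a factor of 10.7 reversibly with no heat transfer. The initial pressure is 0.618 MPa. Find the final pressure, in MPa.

P₂ ≈ 32.1 MPa

Since PV^γ is constant along a reversible adiabat, P₂ = P₁ (V₁/V₂)^γ.
For a monatomic ideal gas γ = 5/3.
P₂ = 0.618 × 10.7^(5/3) = 32.11 MPa.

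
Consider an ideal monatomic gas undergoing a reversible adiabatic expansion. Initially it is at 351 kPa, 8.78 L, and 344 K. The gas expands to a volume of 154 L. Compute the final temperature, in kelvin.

T₂ ≈ 51.0 K

Adiabatic: T₁V₁^(γ−1) = T₂V₂^(γ−1) ⇒ T₂ = T₁ (V₁/V₂)^(γ−1).
γ = 5/3 for a monatomic ideal gas.
T₂ = 344 × (8.78/154)^(2/3) = 50.96 K.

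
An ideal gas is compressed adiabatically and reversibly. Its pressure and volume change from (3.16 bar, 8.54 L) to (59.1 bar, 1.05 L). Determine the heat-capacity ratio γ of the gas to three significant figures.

γ ≈ 1.40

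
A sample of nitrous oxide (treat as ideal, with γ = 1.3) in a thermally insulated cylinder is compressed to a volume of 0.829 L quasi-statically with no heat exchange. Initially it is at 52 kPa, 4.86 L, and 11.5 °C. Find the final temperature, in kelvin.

T₂ ≈ 484 K

Adiabatic: T₁V₁^(γ−1) = T₂V₂^(γ−1) ⇒ T₂ = T₁ (V₁/V₂)^(γ−1).
T₁ = 11.5 °C = 284.6 K.
T₂ = 284.6 × (4.86/0.829)^(0.3) = 483.9 K.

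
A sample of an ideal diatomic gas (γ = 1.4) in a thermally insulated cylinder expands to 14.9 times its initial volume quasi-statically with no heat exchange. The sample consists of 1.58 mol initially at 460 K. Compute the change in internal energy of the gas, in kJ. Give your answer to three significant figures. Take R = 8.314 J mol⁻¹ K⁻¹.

Adiabatic: T₁V₁^(γ−1) = T₂V₂^(γ−1) ⇒ T₂ = T₁ (V₁/V₂)^(γ−1).
T₂ = 460 × (1/14.9)^(0.4) = 156.1 K.
Q = 0, so ΔU = W_on_gas = nCᵥΔT with Cᵥ = R/(γ−1) = 20.79 J/(mol·K).
ΔU = 1.58 × 20.79 × (156.1 − 460) = -9979 J.

ΔU ≈ -9.98 kJ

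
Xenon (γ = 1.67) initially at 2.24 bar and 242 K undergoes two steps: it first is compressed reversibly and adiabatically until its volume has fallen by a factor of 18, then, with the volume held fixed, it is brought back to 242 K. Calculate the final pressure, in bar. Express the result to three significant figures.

P₃ ≈ 40.3 bar

Adiabatic step (PV^γ = const): P₂ = 2.24×18^(1.67) = 279.6 bar; T₂ = 242×18^(0.67) = 1678 K.
Isochoric: P₃ = P₂(T₃/T₂) = 279.6 × (242/1678) = 40.32 bar.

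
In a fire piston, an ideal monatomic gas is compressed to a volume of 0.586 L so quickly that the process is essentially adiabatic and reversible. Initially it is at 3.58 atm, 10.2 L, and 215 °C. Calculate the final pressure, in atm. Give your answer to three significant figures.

P₂ ≈ 419 atm

Since PV^γ is constant along a reversible adiabat, P₂ = P₁ (V₁/V₂)^γ.
γ = 5/3 for a monatomic ideal gas.
P₂ = 3.58 × (10.2/0.586)^(5/3) = 418.5 atm.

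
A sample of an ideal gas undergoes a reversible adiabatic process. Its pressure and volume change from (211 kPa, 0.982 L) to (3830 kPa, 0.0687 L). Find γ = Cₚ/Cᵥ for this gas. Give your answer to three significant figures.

PV^γ = const ⇒ γ = ln(P₂/P₁) / ln(V₁/V₂).
γ = ln(3830/211) / ln(0.982/0.0687) = 1.09.

γ ≈ 1.09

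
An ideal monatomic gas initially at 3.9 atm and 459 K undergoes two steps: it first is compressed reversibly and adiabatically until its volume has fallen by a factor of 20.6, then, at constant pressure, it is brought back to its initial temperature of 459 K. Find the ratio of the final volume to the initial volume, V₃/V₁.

V₃/V₁ ≈ 0.00646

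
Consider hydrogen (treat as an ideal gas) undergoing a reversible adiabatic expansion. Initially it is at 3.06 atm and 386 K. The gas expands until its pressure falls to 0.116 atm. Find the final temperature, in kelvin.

T₂ ≈ 152 K

Adiabatic: T₂/T₁ = (P₂/P₁)^((γ−1)/γ).
For a diatomic ideal gas γ = 7/5, so (γ−1)/γ = 2/7.
T₂ = 386 × (0.116/3.06)^(2/7) = 151.5 K.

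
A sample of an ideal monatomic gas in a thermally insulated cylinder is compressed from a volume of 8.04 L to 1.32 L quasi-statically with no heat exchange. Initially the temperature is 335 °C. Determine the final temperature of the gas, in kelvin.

Adiabatic: T₁V₁^(γ−1) = T₂V₂^(γ−1) ⇒ T₂ = T₁ (V₁/V₂)^(γ−1).
For a monatomic ideal gas γ = 5/3, so γ−1 = 2/3.
T₁ = 335 °C = 608.1 K.
T₂ = 608.1 × (8.04/1.32)^(2/3) = 2028 K.

T₂ ≈ 2030 K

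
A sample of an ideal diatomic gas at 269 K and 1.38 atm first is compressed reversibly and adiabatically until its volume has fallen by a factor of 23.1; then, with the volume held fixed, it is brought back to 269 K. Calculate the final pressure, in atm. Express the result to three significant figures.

P₃ ≈ 31.9 atm

For a diatomic ideal gas γ = 7/5.
Adiabatic step (PV^γ = const): P₂ = 1.38×23.1^(7/5) = 111.9 atm; T₂ = 269×23.1^(2/5) = 944.5 K.
Isochoric: P₃ = P₂(T₃/T₂) = 111.9 × (269/944.5) = 31.88 atm.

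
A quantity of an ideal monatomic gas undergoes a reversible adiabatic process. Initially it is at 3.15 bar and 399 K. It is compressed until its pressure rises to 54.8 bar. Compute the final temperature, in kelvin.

T₂ ≈ 1250 K

Adiabatic: T₂/T₁ = (P₂/P₁)^((γ−1)/γ).
For a monatomic ideal gas γ = 5/3, so (γ−1)/γ = 2/5.
T₂ = 399 × (54.8/3.15)^(2/5) = 1251 K.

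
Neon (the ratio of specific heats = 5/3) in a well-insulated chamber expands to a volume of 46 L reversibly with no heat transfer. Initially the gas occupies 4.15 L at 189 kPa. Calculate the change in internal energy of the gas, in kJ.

P₂ = P₁(V₁/V₂)^γ = 189×(4.15/46)^(5/3) = 3.43 kPa.
For a reversible adiabat, W_by_gas = (P₁V₁ − P₂V₂)/(γ−1).
W_by = (189000×0.00415 − 3430×0.046) / (2/3) = 939.9 J.
Q = 0 ⇒ ΔU = −W_by = -939.9 J.

ΔU ≈ -0.940 kJ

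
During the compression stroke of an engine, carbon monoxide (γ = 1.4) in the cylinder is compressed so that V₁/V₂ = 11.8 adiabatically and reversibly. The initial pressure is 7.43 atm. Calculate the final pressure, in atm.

P₂ ≈ 235 atm

Adiabatic: P₁V₁^γ = P₂V₂^γ ⇒ P₂ = P₁ (V₁/V₂)^γ.
P₂ = 7.43 × 11.8^(1.4) = 235.3 atm.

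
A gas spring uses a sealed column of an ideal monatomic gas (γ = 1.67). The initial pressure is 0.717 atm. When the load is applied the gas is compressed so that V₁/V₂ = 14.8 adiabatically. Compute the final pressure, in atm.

Adiabatic: P₁V₁^γ = P₂V₂^γ ⇒ P₂ = P₁ (V₁/V₂)^γ.
P₂ = 0.717 × 14.8^(1.67) = 64.54 atm.

P₂ ≈ 64.5 atm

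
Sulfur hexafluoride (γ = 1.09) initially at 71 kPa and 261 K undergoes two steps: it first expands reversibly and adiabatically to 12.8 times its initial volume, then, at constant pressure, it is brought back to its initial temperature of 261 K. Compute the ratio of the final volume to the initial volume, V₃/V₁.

V₃/V₁ ≈ 16.1

Adiabatic step: V₂/V₁ = 12.8; T₂ = T₁·(1/12.8)^(0.09) = 207.5 K.
Isobaric step: V₃/V₂ = T₃/T₂ = 261/207.5.
V₃/V₁ = (V₂/V₁)(V₃/V₂) = 12.8 × (261/207.5) = 16.1.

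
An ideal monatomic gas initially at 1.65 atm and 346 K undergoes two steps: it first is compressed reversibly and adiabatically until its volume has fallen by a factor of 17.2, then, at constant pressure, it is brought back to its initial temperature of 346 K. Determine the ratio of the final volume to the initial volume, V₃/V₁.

For a monatomic ideal gas γ = 5/3.
Adiabatic step: V₂/V₁ = 0.05814; T₂ = T₁·17.2^(2/3) = 2305 K.
Isobaric step: V₃/V₂ = T₃/T₂ = 346/2305.
V₃/V₁ = (V₂/V₁)(V₃/V₂) = 0.05814 × (346/2305) = 0.008725.

V₃/V₁ ≈ 0.00873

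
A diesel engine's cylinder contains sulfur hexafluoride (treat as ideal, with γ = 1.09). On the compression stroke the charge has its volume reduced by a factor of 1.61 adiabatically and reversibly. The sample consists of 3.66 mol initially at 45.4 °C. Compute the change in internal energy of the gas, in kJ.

ΔU ≈ 4.72 kJ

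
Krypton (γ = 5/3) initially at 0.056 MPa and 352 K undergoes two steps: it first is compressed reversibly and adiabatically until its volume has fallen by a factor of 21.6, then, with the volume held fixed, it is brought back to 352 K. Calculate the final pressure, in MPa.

P₃ ≈ 1.21 MPa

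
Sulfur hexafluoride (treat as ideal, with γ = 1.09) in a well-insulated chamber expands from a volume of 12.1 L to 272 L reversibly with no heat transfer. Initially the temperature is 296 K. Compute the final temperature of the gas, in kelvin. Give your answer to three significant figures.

Adiabatic: T₁V₁^(γ−1) = T₂V₂^(γ−1) ⇒ T₂ = T₁ (V₁/V₂)^(γ−1).
T₂ = 296 × (12.1/272)^(0.09) = 223.7 K.

T₂ ≈ 224 K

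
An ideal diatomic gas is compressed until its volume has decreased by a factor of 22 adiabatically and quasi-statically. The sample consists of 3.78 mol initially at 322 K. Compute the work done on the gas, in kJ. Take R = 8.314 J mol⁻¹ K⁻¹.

W ≈ 61.8 kJ

Adiabatic: T₁V₁^(γ−1) = T₂V₂^(γ−1) ⇒ T₂ = T₁ (V₁/V₂)^(γ−1).
γ = 7/5 for a diatomic ideal gas, so γ−1 = 2/5.
T₂ = 322 × 22^(2/5) = 1109 K.
Q = 0, so ΔU = W_on_gas = nCᵥΔT with Cᵥ = R/(γ−1) = 20.79 J/(mol·K).
ΔU = 3.78 × 20.79 × (1109 − 322) = 61810 J.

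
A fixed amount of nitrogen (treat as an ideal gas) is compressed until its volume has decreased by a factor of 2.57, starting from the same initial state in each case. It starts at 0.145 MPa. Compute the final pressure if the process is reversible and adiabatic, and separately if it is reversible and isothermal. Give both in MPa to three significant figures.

adiabatic: 0.544 MPa; isothermal: 0.373 MPa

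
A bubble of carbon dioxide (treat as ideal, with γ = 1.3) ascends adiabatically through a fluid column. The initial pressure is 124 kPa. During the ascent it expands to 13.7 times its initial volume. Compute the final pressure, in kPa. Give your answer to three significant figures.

P₂ ≈ 4.13 kPa

Adiabatic: P₁V₁^γ = P₂V₂^γ ⇒ P₂ = P₁ (V₁/V₂)^γ.
P₂ = 124 × (1/13.7)^(1.3) = 4.127 kPa.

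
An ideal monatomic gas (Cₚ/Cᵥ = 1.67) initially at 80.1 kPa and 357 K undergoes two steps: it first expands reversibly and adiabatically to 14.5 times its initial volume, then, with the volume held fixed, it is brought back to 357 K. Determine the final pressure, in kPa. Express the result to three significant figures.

P₃ ≈ 5.52 kPa

Adiabatic step (PV^γ = const): P₂ = 80.1×(1/14.5)^(1.67) = 0.9208 kPa; T₂ = 357×(1/14.5)^(0.67) = 59.5 K.
Isochoric: P₃ = P₂(T₃/T₂) = 0.9208 × (357/59.5) = 5.524 kPa.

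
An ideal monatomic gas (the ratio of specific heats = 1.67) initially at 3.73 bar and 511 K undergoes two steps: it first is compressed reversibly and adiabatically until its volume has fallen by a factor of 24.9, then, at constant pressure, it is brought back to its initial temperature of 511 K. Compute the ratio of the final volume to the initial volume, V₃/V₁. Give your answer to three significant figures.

V₃/V₁ ≈ 0.00466

Adiabatic step: V₂/V₁ = 0.04016; T₂ = T₁·24.9^(0.67) = 4404 K.
Isobaric step: V₃/V₂ = T₃/T₂ = 511/4404.
V₃/V₁ = (V₂/V₁)(V₃/V₂) = 0.04016 × (511/4404) = 0.00466.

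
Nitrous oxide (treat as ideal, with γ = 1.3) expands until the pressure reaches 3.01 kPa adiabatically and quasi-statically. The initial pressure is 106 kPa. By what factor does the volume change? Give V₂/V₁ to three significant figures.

V₂/V₁ ≈ 15.5

From PV^γ = const, V₂/V₁ = (P₁/P₂)^(1/γ).
V₂/V₁ = (106/3.01)^(0.769) = 15.48.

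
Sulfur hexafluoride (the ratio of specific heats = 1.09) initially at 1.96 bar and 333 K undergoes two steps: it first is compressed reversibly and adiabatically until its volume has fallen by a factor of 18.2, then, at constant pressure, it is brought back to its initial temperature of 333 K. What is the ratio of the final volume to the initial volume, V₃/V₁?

Adiabatic step: V₂/V₁ = 0.05495; T₂ = T₁·18.2^(0.09) = 432.4 K.
Isobaric step: V₃/V₂ = T₃/T₂ = 333/432.4.
V₃/V₁ = (V₂/V₁)(V₃/V₂) = 0.05495 × (333/432.4) = 0.04232.

V₃/V₁ ≈ 0.0423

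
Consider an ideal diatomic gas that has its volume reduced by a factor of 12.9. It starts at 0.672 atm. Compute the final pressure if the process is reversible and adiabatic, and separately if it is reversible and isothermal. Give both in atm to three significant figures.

For a diatomic ideal gas γ = 7/5.
Isothermal: P₂ = P₁(V₁/V₂) = 0.672×12.9 = 8.669 atm.
Adiabatic: P₂ = P₁(V₁/V₂)^γ = 0.672×12.9^(7/5) = 24.11 atm.

adiabatic: 24.1 atm; isothermal: 8.67 atm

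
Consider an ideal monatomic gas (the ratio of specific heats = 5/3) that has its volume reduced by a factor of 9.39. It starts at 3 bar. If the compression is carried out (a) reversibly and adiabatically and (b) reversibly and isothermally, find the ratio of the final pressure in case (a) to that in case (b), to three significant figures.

P_adiabatic / P_isothermal ≈ 4.45

Isothermal: P_b = P₁(V₁/V₂) = 3×9.39.
Adiabatic: P_a = P₁(V₁/V₂)^γ = 3×9.39^(5/3).
P_a/P_b = (V₁/V₂)^(γ−1) = 9.39^(2/3) = 4.451.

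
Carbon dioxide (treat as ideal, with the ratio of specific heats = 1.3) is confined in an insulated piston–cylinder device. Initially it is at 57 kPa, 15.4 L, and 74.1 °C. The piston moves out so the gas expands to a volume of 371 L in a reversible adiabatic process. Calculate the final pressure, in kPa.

Since PV^γ is constant along a reversible adiabat, P₂ = P₁ (V₁/V₂)^γ.
P₂ = 57 × (15.4/371)^(1.3) = 0.9109 kPa.

P₂ ≈ 0.911 kPa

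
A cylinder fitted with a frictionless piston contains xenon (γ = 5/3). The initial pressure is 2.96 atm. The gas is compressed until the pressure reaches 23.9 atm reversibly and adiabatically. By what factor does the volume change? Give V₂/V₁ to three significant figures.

V₂/V₁ ≈ 0.286

From PV^γ = const, V₂/V₁ = (P₁/P₂)^(1/γ).
V₂/V₁ = (2.96/23.9)^(3/5) = 0.2856.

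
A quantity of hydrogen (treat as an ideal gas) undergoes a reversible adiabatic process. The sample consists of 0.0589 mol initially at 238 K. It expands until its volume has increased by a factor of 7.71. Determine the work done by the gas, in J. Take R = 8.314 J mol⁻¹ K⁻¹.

W ≈ 163 J

For a reversible adiabat TV^(γ−1) is constant, so T₂ = T₁ (V₁/V₂)^(γ−1).
γ = 7/5 for a diatomic ideal gas, so γ−1 = 2/5.
T₂ = 238 × (1/7.71)^(2/5) = 105.1 K.
Q = 0, so ΔU = W_on_gas = nCᵥΔT with Cᵥ = R/(γ−1) = 20.79 J/(mol·K).
ΔU = 0.0589 × 20.79 × (105.1 − 238) = -162.7 J.
Work done by the gas = −ΔU = 162.7 J.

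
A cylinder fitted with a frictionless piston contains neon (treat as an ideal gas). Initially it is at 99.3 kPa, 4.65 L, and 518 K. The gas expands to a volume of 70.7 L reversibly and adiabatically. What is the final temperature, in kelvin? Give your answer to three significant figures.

T₂ ≈ 84.4 K

For a reversible adiabat TV^(γ−1) is constant, so T₂ = T₁ (V₁/V₂)^(γ−1).
γ = 5/3 for a monatomic ideal gas.
T₂ = 518 × (4.65/70.7)^(2/3) = 84.4 K.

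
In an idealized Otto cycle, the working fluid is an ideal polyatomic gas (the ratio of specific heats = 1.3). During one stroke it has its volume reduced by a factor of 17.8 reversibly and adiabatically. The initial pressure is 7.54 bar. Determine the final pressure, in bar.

Adiabatic: P₁V₁^γ = P₂V₂^γ ⇒ P₂ = P₁ (V₁/V₂)^γ.
P₂ = 7.54 × 17.8^(1.3) = 318.4 bar.

P₂ ≈ 318 bar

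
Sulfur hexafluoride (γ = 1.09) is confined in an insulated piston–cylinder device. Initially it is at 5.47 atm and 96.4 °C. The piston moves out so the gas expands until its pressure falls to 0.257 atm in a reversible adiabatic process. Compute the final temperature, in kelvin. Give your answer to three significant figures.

T₂ ≈ 287 K

Along an adiabat T P^((1−γ)/γ) is constant, so T₂ = T₁ (P₂/P₁)^((γ−1)/γ).
T₁ = 96.4 °C = 369.5 K.
T₂ = 369.5 × (0.257/5.47)^(0.0826) = 287.1 K.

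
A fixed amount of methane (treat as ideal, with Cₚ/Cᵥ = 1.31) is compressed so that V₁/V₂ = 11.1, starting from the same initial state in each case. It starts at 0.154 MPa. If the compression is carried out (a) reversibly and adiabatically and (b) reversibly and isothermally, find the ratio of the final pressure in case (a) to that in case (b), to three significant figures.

Isothermal: P_b = P₁(V₁/V₂) = 0.154×11.1.
Adiabatic: P_a = P₁(V₁/V₂)^γ = 0.154×11.1^(1.31).
P_a/P_b = (V₁/V₂)^(γ−1) = 11.1^(0.31) = 2.109.

P_adiabatic / P_isothermal ≈ 2.11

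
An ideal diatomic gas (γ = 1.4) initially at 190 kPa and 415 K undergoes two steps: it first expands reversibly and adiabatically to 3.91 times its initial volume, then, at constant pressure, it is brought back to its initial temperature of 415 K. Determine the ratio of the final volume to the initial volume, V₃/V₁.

V₃/V₁ ≈ 6.75

Adiabatic step: V₂/V₁ = 3.91; T₂ = T₁·(1/3.91)^(0.4) = 240.5 K.
Isobaric step: V₃/V₂ = T₃/T₂ = 415/240.5.
V₃/V₁ = (V₂/V₁)(V₃/V₂) = 3.91 × (415/240.5) = 6.746.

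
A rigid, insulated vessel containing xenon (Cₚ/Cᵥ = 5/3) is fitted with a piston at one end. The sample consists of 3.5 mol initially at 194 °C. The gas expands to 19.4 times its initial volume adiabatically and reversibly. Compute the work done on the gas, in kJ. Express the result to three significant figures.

W ≈ -17.6 kJ

For a reversible adiabat TV^(γ−1) is constant, so T₂ = T₁ (V₁/V₂)^(γ−1).
T₁ = 194 °C = 467.1 K.
T₂ = 467.1 × (1/19.4)^(2/3) = 64.7 K.
Q = 0, so ΔU = W_on_gas = nCᵥΔT with Cᵥ = R/(γ−1) = 12.47 J/(mol·K).
ΔU = 3.5 × 12.47 × (64.7 − 467.1) = -17570 J.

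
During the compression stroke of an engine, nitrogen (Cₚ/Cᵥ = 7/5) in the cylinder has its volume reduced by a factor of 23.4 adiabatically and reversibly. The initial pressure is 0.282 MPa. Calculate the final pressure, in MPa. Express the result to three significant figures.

P₂ ≈ 23.3 MPa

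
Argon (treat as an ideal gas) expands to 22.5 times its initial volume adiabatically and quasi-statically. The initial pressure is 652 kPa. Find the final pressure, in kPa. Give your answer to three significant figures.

Since PV^γ is constant along a reversible adiabat, P₂ = P₁ (V₁/V₂)^γ.
For a monatomic ideal gas γ = 5/3.
P₂ = 652 × (1/22.5)^(5/3) = 3.636 kPa.

P₂ ≈ 3.64 kPa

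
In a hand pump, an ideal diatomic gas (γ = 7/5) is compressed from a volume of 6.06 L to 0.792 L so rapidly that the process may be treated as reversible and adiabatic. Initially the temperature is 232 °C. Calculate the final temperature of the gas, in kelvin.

For a reversible adiabat TV^(γ−1) is constant, so T₂ = T₁ (V₁/V₂)^(γ−1).
T₁ = 232 °C = 505.1 K.
T₂ = 505.1 × (6.06/0.792)^(2/5) = 1140 K.

T₂ ≈ 1140 K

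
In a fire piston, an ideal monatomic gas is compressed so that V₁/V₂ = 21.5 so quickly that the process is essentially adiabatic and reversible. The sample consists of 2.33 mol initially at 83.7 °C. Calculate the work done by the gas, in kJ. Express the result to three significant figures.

W ≈ -69.8 kJ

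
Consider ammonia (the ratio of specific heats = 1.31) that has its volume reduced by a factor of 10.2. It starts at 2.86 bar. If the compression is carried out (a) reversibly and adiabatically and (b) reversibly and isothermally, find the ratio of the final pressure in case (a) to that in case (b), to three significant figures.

P_adiabatic / P_isothermal ≈ 2.05

Isothermal: P_b = P₁(V₁/V₂) = 2.86×10.2.
Adiabatic: P_a = P₁(V₁/V₂)^γ = 2.86×10.2^(1.31).
P_a/P_b = (V₁/V₂)^(γ−1) = 10.2^(0.31) = 2.054.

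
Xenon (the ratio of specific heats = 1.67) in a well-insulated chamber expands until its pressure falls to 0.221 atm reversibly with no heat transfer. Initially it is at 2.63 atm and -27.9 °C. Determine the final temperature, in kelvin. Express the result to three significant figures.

Adiabatic: T₂/T₁ = (P₂/P₁)^((γ−1)/γ).
T₁ = -27.9 °C = 245.2 K.
T₂ = 245.2 × (0.221/2.63)^(0.401) = 90.8 K.

T₂ ≈ 90.8 K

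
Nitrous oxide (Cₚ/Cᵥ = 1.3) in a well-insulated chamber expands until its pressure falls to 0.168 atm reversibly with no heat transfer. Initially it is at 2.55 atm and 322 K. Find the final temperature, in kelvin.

T₂ ≈ 172 K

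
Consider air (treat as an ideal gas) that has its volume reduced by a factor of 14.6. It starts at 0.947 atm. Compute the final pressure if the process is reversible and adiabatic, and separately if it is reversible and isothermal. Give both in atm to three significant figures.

For a diatomic ideal gas γ = 7/5.
Isothermal: P₂ = P₁(V₁/V₂) = 0.947×14.6 = 13.83 atm.
Adiabatic: P₂ = P₁(V₁/V₂)^γ = 0.947×14.6^(7/5) = 40.41 atm.

adiabatic: 40.4 atm; isothermal: 13.8 atm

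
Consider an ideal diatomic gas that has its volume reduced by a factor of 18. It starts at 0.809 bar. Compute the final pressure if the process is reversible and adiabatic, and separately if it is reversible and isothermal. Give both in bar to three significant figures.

adiabatic: 46.3 bar; isothermal: 14.6 bar

For a diatomic ideal gas γ = 7/5.
Isothermal: P₂ = P₁(V₁/V₂) = 0.809×18 = 14.56 bar.
Adiabatic: P₂ = P₁(V₁/V₂)^γ = 0.809×18^(7/5) = 46.27 bar.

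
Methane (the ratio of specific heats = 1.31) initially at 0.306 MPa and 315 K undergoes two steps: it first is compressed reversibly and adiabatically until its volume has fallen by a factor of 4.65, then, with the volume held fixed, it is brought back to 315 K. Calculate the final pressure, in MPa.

Adiabatic step (PV^γ = const): P₂ = 0.306×4.65^(1.31) = 2.291 MPa; T₂ = 315×4.65^(0.31) = 507.2 K.
Isochoric: P₃ = P₂(T₃/T₂) = 2.291 × (315/507.2) = 1.423 MPa.

P₃ ≈ 1.42 MPa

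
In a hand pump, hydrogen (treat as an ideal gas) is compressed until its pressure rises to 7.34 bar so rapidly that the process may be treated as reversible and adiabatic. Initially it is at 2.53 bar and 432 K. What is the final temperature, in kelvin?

T₂ ≈ 586 K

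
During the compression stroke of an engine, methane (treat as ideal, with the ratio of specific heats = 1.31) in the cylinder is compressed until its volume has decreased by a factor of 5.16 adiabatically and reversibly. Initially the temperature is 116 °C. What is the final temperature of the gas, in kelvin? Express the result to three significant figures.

T₂ ≈ 647 K

For a reversible adiabat TV^(γ−1) is constant, so T₂ = T₁ (V₁/V₂)^(γ−1).
T₁ = 116 °C = 389.1 K.
T₂ = 389.1 × 5.16^(0.31) = 647.2 K.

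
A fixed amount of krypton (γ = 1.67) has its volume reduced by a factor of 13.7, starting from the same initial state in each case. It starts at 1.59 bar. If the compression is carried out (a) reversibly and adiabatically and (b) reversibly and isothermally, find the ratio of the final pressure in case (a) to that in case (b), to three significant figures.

P_adiabatic / P_isothermal ≈ 5.78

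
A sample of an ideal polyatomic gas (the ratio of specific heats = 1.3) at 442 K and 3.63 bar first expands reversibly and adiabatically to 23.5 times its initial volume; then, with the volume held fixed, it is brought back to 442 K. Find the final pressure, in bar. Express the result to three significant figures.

Adiabatic step (PV^γ = const): P₂ = 3.63×(1/23.5)^(1.3) = 0.05991 bar; T₂ = 442×(1/23.5)^(0.3) = 171.4 K.
Isochoric: P₃ = P₂(T₃/T₂) = 0.05991 × (442/171.4) = 0.1545 bar.

P₃ ≈ 0.154 bar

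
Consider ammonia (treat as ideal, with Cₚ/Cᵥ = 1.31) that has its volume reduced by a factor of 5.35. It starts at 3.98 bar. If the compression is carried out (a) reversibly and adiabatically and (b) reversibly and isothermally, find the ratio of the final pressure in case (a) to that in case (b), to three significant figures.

Isothermal: P_b = P₁(V₁/V₂) = 3.98×5.35.
Adiabatic: P_a = P₁(V₁/V₂)^γ = 3.98×5.35^(1.31).
P_a/P_b = (V₁/V₂)^(γ−1) = 5.35^(0.31) = 1.682.

P_adiabatic / P_isothermal ≈ 1.68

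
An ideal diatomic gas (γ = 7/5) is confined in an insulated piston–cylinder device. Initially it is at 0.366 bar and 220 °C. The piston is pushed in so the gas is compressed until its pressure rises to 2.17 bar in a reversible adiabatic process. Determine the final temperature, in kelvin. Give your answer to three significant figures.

Along an adiabat T P^((1−γ)/γ) is constant, so T₂ = T₁ (P₂/P₁)^((γ−1)/γ).
T₁ = 220 °C = 493.1 K.
T₂ = 493.1 × (2.17/0.366)^(2/7) = 820 K.

T₂ ≈ 820 K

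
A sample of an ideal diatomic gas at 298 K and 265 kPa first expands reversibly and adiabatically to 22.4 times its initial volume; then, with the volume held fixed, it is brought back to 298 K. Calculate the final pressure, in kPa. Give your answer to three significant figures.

P₃ ≈ 11.8 kPa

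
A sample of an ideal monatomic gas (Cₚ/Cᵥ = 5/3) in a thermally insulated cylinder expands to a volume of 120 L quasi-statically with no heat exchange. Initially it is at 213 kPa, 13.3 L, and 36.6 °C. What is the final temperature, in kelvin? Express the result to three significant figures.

T₂ ≈ 71.5 K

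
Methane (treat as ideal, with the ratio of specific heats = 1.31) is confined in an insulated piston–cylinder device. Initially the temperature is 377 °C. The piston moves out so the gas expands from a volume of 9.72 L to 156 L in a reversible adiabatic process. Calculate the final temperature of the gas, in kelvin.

For a reversible adiabat TV^(γ−1) is constant, so T₂ = T₁ (V₁/V₂)^(γ−1).
T₁ = 377 °C = 650.1 K.
T₂ = 650.1 × (9.72/156)^(0.31) = 275 K.

T₂ ≈ 275 K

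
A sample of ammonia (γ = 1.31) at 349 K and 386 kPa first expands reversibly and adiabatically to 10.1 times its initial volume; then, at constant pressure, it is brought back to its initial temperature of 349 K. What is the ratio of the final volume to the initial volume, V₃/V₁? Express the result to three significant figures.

Adiabatic step: V₂/V₁ = 10.1; T₂ = T₁·(1/10.1)^(0.31) = 170.4 K.
Isobaric step: V₃/V₂ = T₃/T₂ = 349/170.4.
V₃/V₁ = (V₂/V₁)(V₃/V₂) = 10.1 × (349/170.4) = 20.69.

V₃/V₁ ≈ 20.7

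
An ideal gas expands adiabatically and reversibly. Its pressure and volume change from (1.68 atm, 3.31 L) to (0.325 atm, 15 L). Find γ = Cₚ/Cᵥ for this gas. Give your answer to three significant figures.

PV^γ = const ⇒ γ = ln(P₂/P₁) / ln(V₁/V₂).
γ = ln(0.325/1.68) / ln(3.31/15) = 1.087.

γ ≈ 1.09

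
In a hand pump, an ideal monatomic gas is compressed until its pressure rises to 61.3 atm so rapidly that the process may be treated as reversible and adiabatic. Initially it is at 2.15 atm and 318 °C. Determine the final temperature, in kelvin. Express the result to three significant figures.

T₂ ≈ 2260 K

Along an adiabat T P^((1−γ)/γ) is constant, so T₂ = T₁ (P₂/P₁)^((γ−1)/γ).
For a monatomic ideal gas γ = 5/3, so (γ−1)/γ = 2/5.
T₁ = 318 °C = 591.1 K.
T₂ = 591.1 × (61.3/2.15)^(2/5) = 2258 K.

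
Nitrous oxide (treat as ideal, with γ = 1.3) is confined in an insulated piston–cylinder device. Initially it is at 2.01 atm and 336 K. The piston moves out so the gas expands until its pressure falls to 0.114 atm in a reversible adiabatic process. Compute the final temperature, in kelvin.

T₂ ≈ 173 K

Along an adiabat T P^((1−γ)/γ) is constant, so T₂ = T₁ (P₂/P₁)^((γ−1)/γ).
T₂ = 336 × (0.114/2.01)^(0.231) = 173.3 K.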